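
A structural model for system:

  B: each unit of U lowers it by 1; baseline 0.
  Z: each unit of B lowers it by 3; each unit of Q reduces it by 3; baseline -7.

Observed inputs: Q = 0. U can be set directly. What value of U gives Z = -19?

Substituting into the Z equation gives Z = 3*U - 7.
Solve 3*U - 7 = -19: U = (-19 + 7) / 3 = -4.

U = -4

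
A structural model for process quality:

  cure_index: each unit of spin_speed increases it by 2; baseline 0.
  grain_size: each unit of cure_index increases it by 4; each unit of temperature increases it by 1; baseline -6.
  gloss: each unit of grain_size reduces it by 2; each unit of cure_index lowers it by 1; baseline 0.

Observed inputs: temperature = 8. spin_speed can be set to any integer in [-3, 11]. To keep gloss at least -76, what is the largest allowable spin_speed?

spin_speed = 4

Substituting into the grain_size equation gives grain_size = 8*spin_speed + 2.
gloss becomes -18*spin_speed - 4.
Require -18*spin_speed - 4 ≥ -76, so spin_speed ≤ 4.
The largest integer in [-3, 11] satisfying this is 4.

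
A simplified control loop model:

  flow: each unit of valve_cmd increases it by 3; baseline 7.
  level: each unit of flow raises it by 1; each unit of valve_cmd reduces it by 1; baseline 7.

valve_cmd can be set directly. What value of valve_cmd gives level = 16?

Substituting into the level equation gives level = 2*valve_cmd + 14.
Solve 2*valve_cmd + 14 = 16: valve_cmd = (16 - 14) / 2 = 1.

valve_cmd = 1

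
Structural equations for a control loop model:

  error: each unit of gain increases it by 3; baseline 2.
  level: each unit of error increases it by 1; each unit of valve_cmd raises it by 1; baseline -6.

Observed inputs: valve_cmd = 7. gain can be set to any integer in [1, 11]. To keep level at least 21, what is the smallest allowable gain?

Substituting into the level equation gives level = 3*gain + 3.
Require 3*gain + 3 ≥ 21, so gain ≥ 6.
The smallest integer in [1, 11] satisfying this is 6.

gain = 6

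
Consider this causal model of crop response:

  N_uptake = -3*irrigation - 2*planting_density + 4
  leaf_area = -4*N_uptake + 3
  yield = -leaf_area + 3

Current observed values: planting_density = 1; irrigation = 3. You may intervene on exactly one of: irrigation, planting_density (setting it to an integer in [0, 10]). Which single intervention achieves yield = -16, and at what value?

set irrigation = 2

Intervening on irrigation: with other inputs at their observed values, yield = -12*irrigation + 8. Solving for -16 gives irrigation = 2, within [0, 10].
Intervening on planting_density: yield = -8*planting_density - 20. Reaching -16 requires planting_density = -1/2, not an integer.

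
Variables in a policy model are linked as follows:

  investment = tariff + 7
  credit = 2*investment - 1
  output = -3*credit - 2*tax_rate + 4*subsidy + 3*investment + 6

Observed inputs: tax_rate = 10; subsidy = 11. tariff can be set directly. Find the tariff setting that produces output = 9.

Substituting into the credit equation gives credit = 2*tariff + 13.
Substituting into the output equation gives output = -3*tariff + 12.
Solve -3*tariff + 12 = 9: tariff = (9 - 12) / -3 = 1.

tariff = 1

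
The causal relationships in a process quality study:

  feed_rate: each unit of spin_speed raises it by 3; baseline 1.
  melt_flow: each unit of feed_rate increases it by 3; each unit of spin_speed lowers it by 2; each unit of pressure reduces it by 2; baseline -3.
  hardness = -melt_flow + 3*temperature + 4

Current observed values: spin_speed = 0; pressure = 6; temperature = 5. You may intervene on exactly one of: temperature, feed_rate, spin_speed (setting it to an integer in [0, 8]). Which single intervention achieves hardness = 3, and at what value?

set spin_speed = 4

Intervening on temperature: hardness = 3*temperature + 16. Reaching 3 requires temperature = -13/3, not an integer.
Intervening on feed_rate: hardness = -3*feed_rate + 34. Reaching 3 requires feed_rate = 31/3, not an integer.
Intervening on spin_speed: with other inputs at their observed values, hardness = -7*spin_speed + 31. Solving for 3 gives spin_speed = 4, within [0, 8].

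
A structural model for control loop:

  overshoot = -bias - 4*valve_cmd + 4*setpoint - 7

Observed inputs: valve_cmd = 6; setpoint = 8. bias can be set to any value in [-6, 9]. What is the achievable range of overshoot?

Substituting into the overshoot equation gives overshoot = -bias + 1.
Linear in bias, so extremes are at the endpoints: bias = -6 gives overshoot = 7; bias = 9 gives overshoot = -8.

-8 to 7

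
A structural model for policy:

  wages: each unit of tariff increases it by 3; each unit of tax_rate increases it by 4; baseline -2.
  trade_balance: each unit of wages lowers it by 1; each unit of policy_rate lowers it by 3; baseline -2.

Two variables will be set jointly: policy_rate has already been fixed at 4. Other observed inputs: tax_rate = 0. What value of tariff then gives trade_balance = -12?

tariff = 0

With policy_rate held at 4:
Substituting into the wages equation gives wages = 3*tariff - 2.
trade_balance becomes -3*tariff - 12.
Solve -3*tariff - 12 = -12: tariff = (-12 + 12) / -3 = 0.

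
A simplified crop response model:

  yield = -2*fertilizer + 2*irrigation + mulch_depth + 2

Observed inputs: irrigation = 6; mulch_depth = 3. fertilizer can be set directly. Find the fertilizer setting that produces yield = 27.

fertilizer = -5

Substituting into the yield equation gives yield = -2*fertilizer + 17.
Solve -2*fertilizer + 17 = 27: fertilizer = (27 - 17) / -2 = -5.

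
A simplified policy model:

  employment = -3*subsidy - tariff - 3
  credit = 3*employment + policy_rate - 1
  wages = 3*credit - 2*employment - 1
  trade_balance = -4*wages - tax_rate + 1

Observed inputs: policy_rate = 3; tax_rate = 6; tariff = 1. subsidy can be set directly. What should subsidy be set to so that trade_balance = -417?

Substituting into the employment equation gives employment = -3*subsidy - 4.
So credit = -9*subsidy - 10.
wages becomes -21*subsidy - 23.
Substituting into the trade_balance equation gives trade_balance = 84*subsidy + 87.
Solve 84*subsidy + 87 = -417: subsidy = (-417 - 87) / 84 = -6.

subsidy = -6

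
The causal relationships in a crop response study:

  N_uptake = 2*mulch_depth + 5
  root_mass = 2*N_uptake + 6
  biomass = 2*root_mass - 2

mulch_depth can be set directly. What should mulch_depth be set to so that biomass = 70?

Substituting into the root_mass equation gives root_mass = 4*mulch_depth + 16.
So biomass = 8*mulch_depth + 30.
Solve 8*mulch_depth + 30 = 70: mulch_depth = (70 - 30) / 8 = 5.

mulch_depth = 5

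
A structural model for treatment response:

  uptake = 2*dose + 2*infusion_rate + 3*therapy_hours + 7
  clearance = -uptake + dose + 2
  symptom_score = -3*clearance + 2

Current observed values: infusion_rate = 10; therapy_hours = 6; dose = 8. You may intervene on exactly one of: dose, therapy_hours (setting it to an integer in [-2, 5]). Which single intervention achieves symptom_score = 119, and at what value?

set therapy_hours = 2

Intervening on dose: symptom_score = 3*dose + 131. Reaching 119 requires dose = -4, outside [-2, 5].
Intervening on therapy_hours: with other inputs at their observed values, symptom_score = 9*therapy_hours + 101. Solving for 119 gives therapy_hours = 2, within [-2, 5].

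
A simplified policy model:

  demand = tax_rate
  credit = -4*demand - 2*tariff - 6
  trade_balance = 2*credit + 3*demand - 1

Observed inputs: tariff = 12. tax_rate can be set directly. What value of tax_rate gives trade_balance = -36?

tax_rate = -5

Substituting into the credit equation gives credit = -4*tax_rate - 30.
Substituting into the trade_balance equation gives trade_balance = -5*tax_rate - 61.
Solve -5*tax_rate - 61 = -36: tax_rate = (-36 + 61) / -5 = -5.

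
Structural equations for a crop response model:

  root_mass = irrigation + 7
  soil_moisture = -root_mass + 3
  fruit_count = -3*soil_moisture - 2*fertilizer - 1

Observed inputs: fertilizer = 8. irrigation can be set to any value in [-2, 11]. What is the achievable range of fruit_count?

-11 to 28

Substituting into the soil_moisture equation gives soil_moisture = -irrigation - 4.
Substituting into the fruit_count equation gives fruit_count = 3*irrigation - 5.
Linear in irrigation, so extremes are at the endpoints: irrigation = -2 gives fruit_count = -11; irrigation = 11 gives fruit_count = 28.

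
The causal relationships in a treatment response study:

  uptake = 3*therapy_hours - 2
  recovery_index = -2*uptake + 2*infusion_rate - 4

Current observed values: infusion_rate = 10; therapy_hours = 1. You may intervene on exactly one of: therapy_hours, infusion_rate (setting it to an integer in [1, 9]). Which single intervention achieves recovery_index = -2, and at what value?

set infusion_rate = 2

Intervening on therapy_hours: recovery_index = -6*therapy_hours + 20. Reaching -2 requires therapy_hours = 11/3, not an integer.
Intervening on infusion_rate: with other inputs at their observed values, recovery_index = 2*infusion_rate - 6. Solving for -2 gives infusion_rate = 2, within [1, 9].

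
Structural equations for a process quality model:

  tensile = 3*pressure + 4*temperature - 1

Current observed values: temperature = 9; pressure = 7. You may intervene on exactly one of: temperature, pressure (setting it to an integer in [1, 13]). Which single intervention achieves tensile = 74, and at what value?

Intervening on temperature: tensile = 4*temperature + 20. Reaching 74 requires temperature = 27/2, not an integer.
Intervening on pressure: with other inputs at their observed values, tensile = 3*pressure + 35. Solving for 74 gives pressure = 13, within [1, 13].

set pressure = 13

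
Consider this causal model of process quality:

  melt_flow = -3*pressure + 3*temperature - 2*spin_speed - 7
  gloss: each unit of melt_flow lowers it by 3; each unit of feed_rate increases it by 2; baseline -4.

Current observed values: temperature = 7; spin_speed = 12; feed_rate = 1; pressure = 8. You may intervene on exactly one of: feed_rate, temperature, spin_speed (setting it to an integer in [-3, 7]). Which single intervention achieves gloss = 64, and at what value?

set spin_speed = 6

Intervening on feed_rate: gloss = 2*feed_rate + 98. Reaching 64 requires feed_rate = -17, outside [-3, 7].
Intervening on temperature: gloss = -9*temperature + 163. Reaching 64 requires temperature = 11, outside [-3, 7].
Intervening on spin_speed: with other inputs at their observed values, gloss = 6*spin_speed + 28. Solving for 64 gives spin_speed = 6, within [-3, 7].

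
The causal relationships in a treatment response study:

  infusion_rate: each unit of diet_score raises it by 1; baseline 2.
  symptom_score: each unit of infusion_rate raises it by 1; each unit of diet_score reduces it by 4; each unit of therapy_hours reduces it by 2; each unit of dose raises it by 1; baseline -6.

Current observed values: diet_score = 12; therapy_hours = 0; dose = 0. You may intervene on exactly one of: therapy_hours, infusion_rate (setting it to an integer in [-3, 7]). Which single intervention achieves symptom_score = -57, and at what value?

Intervening on therapy_hours: symptom_score = -2*therapy_hours - 40. Reaching -57 requires therapy_hours = 17/2, not an integer.
Intervening on infusion_rate: with other inputs at their observed values, symptom_score = infusion_rate - 54. Solving for -57 gives infusion_rate = -3, within [-3, 7].

set infusion_rate = -3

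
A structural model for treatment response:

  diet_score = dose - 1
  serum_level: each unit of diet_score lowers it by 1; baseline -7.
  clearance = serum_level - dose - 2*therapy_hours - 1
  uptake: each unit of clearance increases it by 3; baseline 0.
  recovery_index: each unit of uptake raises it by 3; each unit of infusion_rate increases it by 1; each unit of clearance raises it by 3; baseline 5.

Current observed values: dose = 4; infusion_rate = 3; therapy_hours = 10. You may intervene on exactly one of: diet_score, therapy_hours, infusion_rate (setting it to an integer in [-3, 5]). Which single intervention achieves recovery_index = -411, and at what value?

Intervening on diet_score: recovery_index = -12*diet_score - 376. Reaching -411 requires diet_score = 35/12, not an integer.
Intervening on therapy_hours: recovery_index = -24*therapy_hours - 172. Reaching -411 requires therapy_hours = 239/24, not an integer.
Intervening on infusion_rate: with other inputs at their observed values, recovery_index = infusion_rate - 415. Solving for -411 gives infusion_rate = 4, within [-3, 5].

set infusion_rate = 4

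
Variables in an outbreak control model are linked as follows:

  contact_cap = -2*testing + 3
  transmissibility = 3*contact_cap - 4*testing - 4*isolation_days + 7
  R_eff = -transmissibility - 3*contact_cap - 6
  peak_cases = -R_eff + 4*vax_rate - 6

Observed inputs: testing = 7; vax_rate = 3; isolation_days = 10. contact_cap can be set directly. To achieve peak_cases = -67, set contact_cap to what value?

Intervening on contact_cap fixes its value directly, overriding its dependence on testing.
Substituting into the transmissibility equation gives transmissibility = 3*contact_cap - 61.
Substituting into the R_eff equation gives R_eff = -6*contact_cap + 55.
Substituting into the peak_cases equation gives peak_cases = 6*contact_cap - 49.
Solve 6*contact_cap - 49 = -67: contact_cap = (-67 + 49) / 6 = -3.

contact_cap = -3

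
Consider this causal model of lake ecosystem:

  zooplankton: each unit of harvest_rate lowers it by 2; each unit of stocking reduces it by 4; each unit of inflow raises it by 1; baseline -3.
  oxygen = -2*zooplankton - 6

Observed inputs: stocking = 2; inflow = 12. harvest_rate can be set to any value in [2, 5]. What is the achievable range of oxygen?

Substituting into the zooplankton equation gives zooplankton = -2*harvest_rate + 1.
Substituting into the oxygen equation gives oxygen = 4*harvest_rate - 8.
Linear in harvest_rate, so extremes are at the endpoints: harvest_rate = 2 gives oxygen = 0; harvest_rate = 5 gives oxygen = 12.

0 to 12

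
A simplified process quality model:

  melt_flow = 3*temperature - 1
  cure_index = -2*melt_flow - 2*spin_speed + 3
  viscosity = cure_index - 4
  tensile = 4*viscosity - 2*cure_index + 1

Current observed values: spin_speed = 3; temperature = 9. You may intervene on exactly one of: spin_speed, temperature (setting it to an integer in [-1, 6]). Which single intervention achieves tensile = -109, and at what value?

set spin_speed = -1

Intervening on spin_speed: with other inputs at their observed values, tensile = -4*spin_speed - 113. Solving for -109 gives spin_speed = -1, within [-1, 6].
Intervening on temperature: tensile = -12*temperature - 17. Reaching -109 requires temperature = 23/3, not an integer.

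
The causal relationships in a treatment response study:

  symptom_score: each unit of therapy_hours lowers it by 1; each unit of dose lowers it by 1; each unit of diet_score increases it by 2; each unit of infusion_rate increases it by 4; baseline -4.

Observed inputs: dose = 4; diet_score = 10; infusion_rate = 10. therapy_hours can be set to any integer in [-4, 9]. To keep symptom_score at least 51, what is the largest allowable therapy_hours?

therapy_hours = 1

Substituting into the symptom_score equation gives symptom_score = -therapy_hours + 52.
Require -therapy_hours + 52 ≥ 51, so therapy_hours ≤ 1.
The largest integer in [-4, 9] satisfying this is 1.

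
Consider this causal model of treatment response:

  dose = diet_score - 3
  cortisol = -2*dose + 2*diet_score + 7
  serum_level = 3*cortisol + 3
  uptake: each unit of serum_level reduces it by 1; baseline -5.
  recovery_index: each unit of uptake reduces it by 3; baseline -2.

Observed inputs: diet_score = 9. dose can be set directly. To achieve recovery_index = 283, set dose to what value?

Intervening on dose fixes its value directly, overriding its dependence on diet_score.
Substituting into the cortisol equation gives cortisol = -2*dose + 25.
Substituting into the serum_level equation gives serum_level = -6*dose + 78.
So uptake = 6*dose - 83.
Substituting into the recovery_index equation gives recovery_index = -18*dose + 247.
Solve -18*dose + 247 = 283: dose = (283 - 247) / -18 = -2.

dose = -2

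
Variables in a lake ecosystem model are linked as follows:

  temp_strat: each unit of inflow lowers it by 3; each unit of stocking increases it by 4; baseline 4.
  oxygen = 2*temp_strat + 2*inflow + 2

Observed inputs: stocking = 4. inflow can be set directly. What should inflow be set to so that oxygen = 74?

inflow = -8

Substituting into the temp_strat equation gives temp_strat = -3*inflow + 20.
This gives oxygen = -4*inflow + 42.
Solve -4*inflow + 42 = 74: inflow = (74 - 42) / -4 = -8.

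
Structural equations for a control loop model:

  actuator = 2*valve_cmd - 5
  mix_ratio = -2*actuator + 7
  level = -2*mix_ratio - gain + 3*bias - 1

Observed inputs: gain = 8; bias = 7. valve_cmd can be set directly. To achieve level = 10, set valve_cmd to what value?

Substituting into the mix_ratio equation gives mix_ratio = -4*valve_cmd + 17.
level becomes 8*valve_cmd - 22.
Solve 8*valve_cmd - 22 = 10: valve_cmd = (10 + 22) / 8 = 4.

valve_cmd = 4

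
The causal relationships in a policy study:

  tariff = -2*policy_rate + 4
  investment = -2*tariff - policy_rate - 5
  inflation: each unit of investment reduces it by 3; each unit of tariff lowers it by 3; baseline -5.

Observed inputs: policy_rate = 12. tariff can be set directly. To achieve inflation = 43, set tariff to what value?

tariff = -1

Intervening on tariff fixes its value directly, overriding its dependence on policy_rate.
Substituting into the investment equation gives investment = -2*tariff - 17.
So inflation = 3*tariff + 46.
Solve 3*tariff + 46 = 43: tariff = (43 - 46) / 3 = -1.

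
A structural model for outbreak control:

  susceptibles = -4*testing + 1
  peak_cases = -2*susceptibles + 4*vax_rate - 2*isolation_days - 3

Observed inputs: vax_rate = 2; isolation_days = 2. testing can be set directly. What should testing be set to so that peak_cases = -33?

testing = -4

Substituting into the peak_cases equation gives peak_cases = 8*testing - 1.
Solve 8*testing - 1 = -33: testing = (-33 + 1) / 8 = -4.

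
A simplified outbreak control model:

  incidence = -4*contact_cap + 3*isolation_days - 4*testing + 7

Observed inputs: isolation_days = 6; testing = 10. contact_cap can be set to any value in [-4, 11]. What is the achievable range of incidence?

Substituting into the incidence equation gives incidence = -4*contact_cap - 15.
Linear in contact_cap, so extremes are at the endpoints: contact_cap = -4 gives incidence = 1; contact_cap = 11 gives incidence = -59.

-59 to 1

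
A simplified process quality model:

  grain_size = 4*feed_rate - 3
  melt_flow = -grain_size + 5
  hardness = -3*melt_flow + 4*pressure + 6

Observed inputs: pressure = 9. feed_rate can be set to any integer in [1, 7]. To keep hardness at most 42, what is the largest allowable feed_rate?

Substituting into the melt_flow equation gives melt_flow = -4*feed_rate + 8.
So hardness = 12*feed_rate + 18.
Require 12*feed_rate + 18 ≤ 42, so feed_rate ≤ 2.
The largest integer in [1, 7] satisfying this is 2.

feed_rate = 2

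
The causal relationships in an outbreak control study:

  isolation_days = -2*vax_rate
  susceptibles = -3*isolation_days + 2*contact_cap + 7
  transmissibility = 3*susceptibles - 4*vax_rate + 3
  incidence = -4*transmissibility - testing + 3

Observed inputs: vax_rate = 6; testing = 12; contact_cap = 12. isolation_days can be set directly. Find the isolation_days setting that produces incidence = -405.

Intervening on isolation_days fixes its value directly, overriding its dependence on vax_rate.
Substituting into the susceptibles equation gives susceptibles = -3*isolation_days + 31.
So transmissibility = -9*isolation_days + 72.
incidence becomes 36*isolation_days - 297.
Solve 36*isolation_days - 297 = -405: isolation_days = (-405 + 297) / 36 = -3.

isolation_days = -3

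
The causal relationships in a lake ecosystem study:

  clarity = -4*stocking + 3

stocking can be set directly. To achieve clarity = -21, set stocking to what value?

stocking = 6

Solve -4*stocking + 3 = -21: stocking = (-21 - 3) / -4 = 6.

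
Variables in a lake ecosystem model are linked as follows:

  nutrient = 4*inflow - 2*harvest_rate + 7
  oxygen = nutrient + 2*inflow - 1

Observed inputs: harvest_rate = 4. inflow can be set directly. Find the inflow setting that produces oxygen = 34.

inflow = 6

Substituting into the nutrient equation gives nutrient = 4*inflow - 1.
oxygen becomes 6*inflow - 2.
Solve 6*inflow - 2 = 34: inflow = (34 + 2) / 6 = 6.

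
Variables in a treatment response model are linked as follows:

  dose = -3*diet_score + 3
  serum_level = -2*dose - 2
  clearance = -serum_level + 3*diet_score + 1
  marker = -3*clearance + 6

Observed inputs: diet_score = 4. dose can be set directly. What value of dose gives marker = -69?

dose = 5

Intervening on dose fixes its value directly, overriding its dependence on diet_score.
Substituting into the clearance equation gives clearance = 2*dose + 15.
marker becomes -6*dose - 39.
Solve -6*dose - 39 = -69: dose = (-69 + 39) / -6 = 5.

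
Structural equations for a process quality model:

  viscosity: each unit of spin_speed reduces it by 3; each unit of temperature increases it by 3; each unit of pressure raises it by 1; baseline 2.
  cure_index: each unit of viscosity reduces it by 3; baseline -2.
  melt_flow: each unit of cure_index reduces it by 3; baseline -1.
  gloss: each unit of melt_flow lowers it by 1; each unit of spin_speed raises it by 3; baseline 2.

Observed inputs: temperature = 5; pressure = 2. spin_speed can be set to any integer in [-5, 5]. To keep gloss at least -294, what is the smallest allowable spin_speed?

spin_speed = -4

Substituting into the viscosity equation gives viscosity = -3*spin_speed + 19.
Substituting into the cure_index equation gives cure_index = 9*spin_speed - 59.
So melt_flow = -27*spin_speed + 176.
Substituting into the gloss equation gives gloss = 30*spin_speed - 174.
Require 30*spin_speed - 174 ≥ -294, so spin_speed ≥ -4.
The smallest integer in [-5, 5] satisfying this is -4.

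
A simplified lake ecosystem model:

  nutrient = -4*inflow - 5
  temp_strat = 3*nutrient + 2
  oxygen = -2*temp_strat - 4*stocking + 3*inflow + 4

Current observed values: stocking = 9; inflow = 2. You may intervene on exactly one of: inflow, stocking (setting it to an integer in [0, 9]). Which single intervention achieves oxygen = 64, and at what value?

set stocking = 5

Intervening on inflow: oxygen = 27*inflow - 6. Reaching 64 requires inflow = 70/27, not an integer.
Intervening on stocking: with other inputs at their observed values, oxygen = -4*stocking + 84. Solving for 64 gives stocking = 5, within [0, 9].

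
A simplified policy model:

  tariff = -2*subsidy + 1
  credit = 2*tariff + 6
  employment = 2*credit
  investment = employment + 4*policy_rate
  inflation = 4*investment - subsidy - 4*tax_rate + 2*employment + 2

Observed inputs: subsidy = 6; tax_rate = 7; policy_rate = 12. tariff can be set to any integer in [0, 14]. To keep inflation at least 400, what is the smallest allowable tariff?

tariff = 7

Intervening on tariff fixes its value directly, overriding its dependence on subsidy.
Substituting into the employment equation gives employment = 4*tariff + 12.
So investment = 4*tariff + 60.
Substituting into the inflation equation gives inflation = 24*tariff + 232.
Require 24*tariff + 232 ≥ 400, so tariff ≥ 7.
The smallest integer in [0, 14] satisfying this is 7.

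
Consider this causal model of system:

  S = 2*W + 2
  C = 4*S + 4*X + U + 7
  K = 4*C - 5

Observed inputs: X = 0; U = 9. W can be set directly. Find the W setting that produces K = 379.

Substituting into the C equation gives C = 8*W + 24.
Substituting into the K equation gives K = 32*W + 91.
Solve 32*W + 91 = 379: W = (379 - 91) / 32 = 9.

W = 9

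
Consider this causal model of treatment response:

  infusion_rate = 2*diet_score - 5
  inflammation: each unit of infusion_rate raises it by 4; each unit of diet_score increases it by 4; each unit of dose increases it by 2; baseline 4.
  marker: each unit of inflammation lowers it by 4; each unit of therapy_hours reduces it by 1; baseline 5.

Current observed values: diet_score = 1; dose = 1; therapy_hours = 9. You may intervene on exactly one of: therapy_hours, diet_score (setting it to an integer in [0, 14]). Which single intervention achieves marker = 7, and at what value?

set therapy_hours = 6

Intervening on therapy_hours: with other inputs at their observed values, marker = -therapy_hours + 13. Solving for 7 gives therapy_hours = 6, within [0, 14].
Intervening on diet_score: marker = -48*diet_score + 52. Reaching 7 requires diet_score = 15/16, not an integer.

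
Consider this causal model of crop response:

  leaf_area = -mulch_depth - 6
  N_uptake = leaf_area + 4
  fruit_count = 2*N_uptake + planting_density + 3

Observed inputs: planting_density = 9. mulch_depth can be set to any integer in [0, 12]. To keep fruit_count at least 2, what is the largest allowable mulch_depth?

mulch_depth = 3

Substituting into the N_uptake equation gives N_uptake = -mulch_depth - 2.
Substituting into the fruit_count equation gives fruit_count = -2*mulch_depth + 8.
Require -2*mulch_depth + 8 ≥ 2, so mulch_depth ≤ 3.
The largest integer in [0, 12] satisfying this is 3.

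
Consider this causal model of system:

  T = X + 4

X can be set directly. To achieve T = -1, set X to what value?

X = -5

Solve X + 4 = -1: X = (-1 - 4) / 1 = -5.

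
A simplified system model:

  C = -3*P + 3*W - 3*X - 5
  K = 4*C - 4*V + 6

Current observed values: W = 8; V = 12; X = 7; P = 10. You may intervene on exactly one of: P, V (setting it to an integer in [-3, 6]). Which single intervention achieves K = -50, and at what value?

set P = 0

Intervening on P: with other inputs at their observed values, K = -12*P - 50. Solving for -50 gives P = 0, within [-3, 6].
Intervening on V: K = -4*V - 122. Reaching -50 requires V = -18, outside [-3, 6].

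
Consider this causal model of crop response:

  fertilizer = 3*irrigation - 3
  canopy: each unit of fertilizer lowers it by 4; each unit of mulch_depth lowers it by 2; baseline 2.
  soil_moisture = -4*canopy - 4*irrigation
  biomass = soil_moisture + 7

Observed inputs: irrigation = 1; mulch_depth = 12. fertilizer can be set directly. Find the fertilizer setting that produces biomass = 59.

Intervening on fertilizer fixes its value directly, overriding its dependence on irrigation.
Substituting into the canopy equation gives canopy = -4*fertilizer - 22.
Substituting into the soil_moisture equation gives soil_moisture = 16*fertilizer + 84.
So biomass = 16*fertilizer + 91.
Solve 16*fertilizer + 91 = 59: fertilizer = (59 - 91) / 16 = -2.

fertilizer = -2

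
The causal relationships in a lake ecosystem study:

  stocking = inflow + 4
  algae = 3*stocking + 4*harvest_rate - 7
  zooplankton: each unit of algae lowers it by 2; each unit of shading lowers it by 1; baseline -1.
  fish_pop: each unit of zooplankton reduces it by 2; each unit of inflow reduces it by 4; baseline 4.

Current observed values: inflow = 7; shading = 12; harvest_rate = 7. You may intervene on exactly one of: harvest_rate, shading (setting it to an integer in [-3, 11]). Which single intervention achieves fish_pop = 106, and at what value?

set harvest_rate = 0

Intervening on harvest_rate: with other inputs at their observed values, fish_pop = 16*harvest_rate + 106. Solving for 106 gives harvest_rate = 0, within [-3, 11].
Intervening on shading: fish_pop = 2*shading + 194. Reaching 106 requires shading = -44, outside [-3, 11].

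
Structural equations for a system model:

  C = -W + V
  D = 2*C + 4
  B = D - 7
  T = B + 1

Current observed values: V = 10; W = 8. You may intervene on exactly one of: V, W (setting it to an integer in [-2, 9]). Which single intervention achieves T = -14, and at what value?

Intervening on V: with other inputs at their observed values, T = 2*V - 18. Solving for -14 gives V = 2, within [-2, 9].
Intervening on W: T = -2*W + 18. Reaching -14 requires W = 16, outside [-2, 9].

set V = 2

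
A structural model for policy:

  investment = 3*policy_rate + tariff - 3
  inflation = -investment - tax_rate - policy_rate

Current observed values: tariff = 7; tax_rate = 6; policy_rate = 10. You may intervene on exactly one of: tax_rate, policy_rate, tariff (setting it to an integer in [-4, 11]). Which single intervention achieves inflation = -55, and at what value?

Intervening on tax_rate: with other inputs at their observed values, inflation = -tax_rate - 44. Solving for -55 gives tax_rate = 11, within [-4, 11].
Intervening on policy_rate: inflation = -4*policy_rate - 10. Reaching -55 requires policy_rate = 45/4, not an integer.
Intervening on tariff: inflation = -tariff - 43. Reaching -55 requires tariff = 12, outside [-4, 11].

set tax_rate = 11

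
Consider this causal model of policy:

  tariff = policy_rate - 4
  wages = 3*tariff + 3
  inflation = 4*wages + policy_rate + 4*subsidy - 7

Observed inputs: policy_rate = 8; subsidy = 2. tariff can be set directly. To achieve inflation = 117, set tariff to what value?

Intervening on tariff fixes its value directly, overriding its dependence on policy_rate.
Substituting into the inflation equation gives inflation = 12*tariff + 21.
Solve 12*tariff + 21 = 117: tariff = (117 - 21) / 12 = 8.

tariff = 8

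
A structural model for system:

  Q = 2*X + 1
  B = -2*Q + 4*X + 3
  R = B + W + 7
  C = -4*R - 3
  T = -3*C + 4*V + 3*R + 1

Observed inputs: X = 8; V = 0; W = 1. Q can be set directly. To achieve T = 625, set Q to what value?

Intervening on Q fixes its value directly, overriding its dependence on X.
Substituting into the B equation gives B = -2*Q + 35.
Substituting into the R equation gives R = -2*Q + 43.
Substituting into the C equation gives C = 8*Q - 175.
Substituting into the T equation gives T = -30*Q + 655.
Solve -30*Q + 655 = 625: Q = (625 - 655) / -30 = 1.

Q = 1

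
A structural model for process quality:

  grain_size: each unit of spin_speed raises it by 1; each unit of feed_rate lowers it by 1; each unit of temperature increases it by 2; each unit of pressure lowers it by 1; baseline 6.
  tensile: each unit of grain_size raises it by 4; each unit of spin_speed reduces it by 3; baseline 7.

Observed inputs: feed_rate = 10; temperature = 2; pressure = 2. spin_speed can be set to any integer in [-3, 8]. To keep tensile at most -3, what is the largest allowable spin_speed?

spin_speed = -2

Substituting into the grain_size equation gives grain_size = spin_speed - 2.
tensile becomes spin_speed - 1.
Require spin_speed - 1 ≤ -3, so spin_speed ≤ -2.
The largest integer in [-3, 8] satisfying this is -2.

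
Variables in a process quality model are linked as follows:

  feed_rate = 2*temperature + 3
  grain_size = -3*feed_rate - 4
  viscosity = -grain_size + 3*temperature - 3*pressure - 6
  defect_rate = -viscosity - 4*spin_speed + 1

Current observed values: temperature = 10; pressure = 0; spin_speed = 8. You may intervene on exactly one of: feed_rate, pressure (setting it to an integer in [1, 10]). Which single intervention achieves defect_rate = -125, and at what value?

Intervening on feed_rate: defect_rate = -3*feed_rate - 59. Reaching -125 requires feed_rate = 22, outside [1, 10].
Intervening on pressure: with other inputs at their observed values, defect_rate = 3*pressure - 128. Solving for -125 gives pressure = 1, within [1, 10].

set pressure = 1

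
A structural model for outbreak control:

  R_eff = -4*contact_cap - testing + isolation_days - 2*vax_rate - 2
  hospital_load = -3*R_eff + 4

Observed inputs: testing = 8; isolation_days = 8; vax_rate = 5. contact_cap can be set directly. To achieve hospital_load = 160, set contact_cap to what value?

contact_cap = 10

Substituting into the R_eff equation gives R_eff = -4*contact_cap - 12.
Substituting into the hospital_load equation gives hospital_load = 12*contact_cap + 40.
Solve 12*contact_cap + 40 = 160: contact_cap = (160 - 40) / 12 = 10.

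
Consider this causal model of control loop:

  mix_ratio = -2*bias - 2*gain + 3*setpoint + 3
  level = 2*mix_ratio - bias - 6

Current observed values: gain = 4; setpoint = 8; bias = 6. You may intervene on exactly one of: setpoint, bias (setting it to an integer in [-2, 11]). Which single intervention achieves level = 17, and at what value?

set bias = 3

Intervening on setpoint: level = 6*setpoint - 46. Reaching 17 requires setpoint = 21/2, not an integer.
Intervening on bias: with other inputs at their observed values, level = -5*bias + 32. Solving for 17 gives bias = 3, within [-2, 11].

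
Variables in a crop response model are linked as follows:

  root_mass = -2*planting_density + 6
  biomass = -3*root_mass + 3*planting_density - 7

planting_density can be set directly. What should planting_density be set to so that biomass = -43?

Substituting into the biomass equation gives biomass = 9*planting_density - 25.
Solve 9*planting_density - 25 = -43: planting_density = (-43 + 25) / 9 = -2.

planting_density = -2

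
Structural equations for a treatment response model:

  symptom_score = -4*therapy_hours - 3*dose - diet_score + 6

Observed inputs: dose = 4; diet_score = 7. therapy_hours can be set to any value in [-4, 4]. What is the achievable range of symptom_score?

-29 to 3

Substituting into the symptom_score equation gives symptom_score = -4*therapy_hours - 13.
Linear in therapy_hours, so extremes are at the endpoints: therapy_hours = -4 gives symptom_score = 3; therapy_hours = 4 gives symptom_score = -29.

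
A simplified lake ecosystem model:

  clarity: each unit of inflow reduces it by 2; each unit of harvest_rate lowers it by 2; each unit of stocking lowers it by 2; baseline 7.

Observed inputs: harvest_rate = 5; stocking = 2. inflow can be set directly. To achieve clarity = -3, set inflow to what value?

inflow = -2

Substituting into the clarity equation gives clarity = -2*inflow - 7.
Solve -2*inflow - 7 = -3: inflow = (-3 + 7) / -2 = -2.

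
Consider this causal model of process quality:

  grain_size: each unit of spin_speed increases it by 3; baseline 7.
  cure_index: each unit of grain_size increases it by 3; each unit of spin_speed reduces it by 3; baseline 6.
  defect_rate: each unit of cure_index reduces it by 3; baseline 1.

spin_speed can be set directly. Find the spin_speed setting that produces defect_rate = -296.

spin_speed = 12

Substituting into the cure_index equation gives cure_index = 6*spin_speed + 27.
Substituting into the defect_rate equation gives defect_rate = -18*spin_speed - 80.
Solve -18*spin_speed - 80 = -296: spin_speed = (-296 + 80) / -18 = 12.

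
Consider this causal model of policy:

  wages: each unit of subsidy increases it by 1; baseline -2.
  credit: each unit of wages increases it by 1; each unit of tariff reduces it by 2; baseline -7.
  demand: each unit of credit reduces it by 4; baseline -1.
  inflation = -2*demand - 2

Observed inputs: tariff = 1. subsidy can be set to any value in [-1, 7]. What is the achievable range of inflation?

-96 to -32

Substituting into the credit equation gives credit = subsidy - 11.
Substituting into the demand equation gives demand = -4*subsidy + 43.
Substituting into the inflation equation gives inflation = 8*subsidy - 88.
Linear in subsidy, so extremes are at the endpoints: subsidy = -1 gives inflation = -96; subsidy = 7 gives inflation = -32.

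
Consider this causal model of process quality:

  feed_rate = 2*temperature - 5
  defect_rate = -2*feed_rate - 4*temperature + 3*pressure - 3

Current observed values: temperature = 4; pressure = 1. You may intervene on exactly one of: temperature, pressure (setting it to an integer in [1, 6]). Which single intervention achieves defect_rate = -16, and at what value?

Intervening on temperature: defect_rate = -8*temperature + 10. Reaching -16 requires temperature = 13/4, not an integer.
Intervening on pressure: with other inputs at their observed values, defect_rate = 3*pressure - 25. Solving for -16 gives pressure = 3, within [1, 6].

set pressure = 3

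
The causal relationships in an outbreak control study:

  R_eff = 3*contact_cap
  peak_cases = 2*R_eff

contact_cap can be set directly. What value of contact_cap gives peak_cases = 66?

contact_cap = 11

Substituting into the peak_cases equation gives peak_cases = 6*contact_cap.
Solve 6*contact_cap = 66: contact_cap = 66 / 6 = 11.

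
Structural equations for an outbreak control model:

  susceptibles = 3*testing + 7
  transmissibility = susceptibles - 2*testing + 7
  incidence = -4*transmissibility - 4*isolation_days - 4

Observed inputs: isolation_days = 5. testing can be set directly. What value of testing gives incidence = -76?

Substituting into the transmissibility equation gives transmissibility = testing + 14.
Substituting into the incidence equation gives incidence = -4*testing - 80.
Solve -4*testing - 80 = -76: testing = (-76 + 80) / -4 = -1.

testing = -1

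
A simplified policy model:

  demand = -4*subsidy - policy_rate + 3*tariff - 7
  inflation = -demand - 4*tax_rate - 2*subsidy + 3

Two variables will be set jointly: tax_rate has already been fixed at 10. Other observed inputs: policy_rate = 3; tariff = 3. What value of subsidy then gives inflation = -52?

subsidy = -8

With tax_rate held at 10:
Substituting into the demand equation gives demand = -4*subsidy - 1.
Substituting into the inflation equation gives inflation = 2*subsidy - 36.
Solve 2*subsidy - 36 = -52: subsidy = (-52 + 36) / 2 = -8.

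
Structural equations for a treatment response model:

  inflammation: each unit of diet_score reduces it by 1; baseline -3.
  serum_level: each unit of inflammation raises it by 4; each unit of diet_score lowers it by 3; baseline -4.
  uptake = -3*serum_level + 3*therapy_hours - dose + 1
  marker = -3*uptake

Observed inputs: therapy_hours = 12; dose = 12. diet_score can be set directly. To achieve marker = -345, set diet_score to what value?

Substituting into the serum_level equation gives serum_level = -7*diet_score - 16.
This gives uptake = 21*diet_score + 73.
So marker = -63*diet_score - 219.
Solve -63*diet_score - 219 = -345: diet_score = (-345 + 219) / -63 = 2.

diet_score = 2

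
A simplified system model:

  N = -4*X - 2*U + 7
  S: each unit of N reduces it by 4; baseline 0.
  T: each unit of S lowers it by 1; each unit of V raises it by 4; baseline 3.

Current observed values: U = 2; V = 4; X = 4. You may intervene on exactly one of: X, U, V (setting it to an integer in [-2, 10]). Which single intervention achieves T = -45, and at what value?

Intervening on X: T = -16*X + 31. Reaching -45 requires X = 19/4, not an integer.
Intervening on U: T = -8*U - 17. Reaching -45 requires U = 7/2, not an integer.
Intervening on V: with other inputs at their observed values, T = 4*V - 49. Solving for -45 gives V = 1, within [-2, 10].

set V = 1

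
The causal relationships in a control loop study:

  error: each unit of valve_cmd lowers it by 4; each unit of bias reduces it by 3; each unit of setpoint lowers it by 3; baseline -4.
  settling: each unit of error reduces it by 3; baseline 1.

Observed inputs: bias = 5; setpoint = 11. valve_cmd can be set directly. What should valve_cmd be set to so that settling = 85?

Substituting into the error equation gives error = -4*valve_cmd - 52.
Substituting into the settling equation gives settling = 12*valve_cmd + 157.
Solve 12*valve_cmd + 157 = 85: valve_cmd = (85 - 157) / 12 = -6.

valve_cmd = -6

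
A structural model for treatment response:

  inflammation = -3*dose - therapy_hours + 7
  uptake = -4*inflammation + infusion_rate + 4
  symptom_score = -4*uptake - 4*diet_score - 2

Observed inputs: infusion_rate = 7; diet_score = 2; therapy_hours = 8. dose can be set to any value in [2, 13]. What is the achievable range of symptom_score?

Substituting into the inflammation equation gives inflammation = -3*dose - 1.
This gives uptake = 12*dose + 15.
symptom_score becomes -48*dose - 70.
Linear in dose, so extremes are at the endpoints: dose = 2 gives symptom_score = -166; dose = 13 gives symptom_score = -694.

-694 to -166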